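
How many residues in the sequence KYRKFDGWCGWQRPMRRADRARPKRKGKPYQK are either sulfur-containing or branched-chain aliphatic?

2

Sulfur-containing: C, M. Branched-chain aliphatic: I, L, V.
Sulfur-containing residues here: C9, M15 (2).
Branched-chain aliphatic residues here: none (0).
The two groups share no amino acid, so total = 2 + 0 = 2.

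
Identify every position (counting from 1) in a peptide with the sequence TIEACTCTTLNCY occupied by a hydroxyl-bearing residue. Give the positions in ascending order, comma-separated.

1, 6, 8, 9, 13

S, T, and Y are the three residues with a side-chain hydroxyl.
Matching residues: T1, T6, T8, T9, Y13.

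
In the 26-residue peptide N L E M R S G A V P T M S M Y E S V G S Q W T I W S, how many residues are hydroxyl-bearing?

8

Serine (S), threonine (T), and tyrosine (Y) each carry a hydroxyl group on the side chain.
Matching residues: S6, T11, S13, Y15, S17, S20, T23, S26.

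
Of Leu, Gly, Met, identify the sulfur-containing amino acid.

The sulfur-bearing residues are cysteine (–SH) and methionine (–S–CH₃).
Of the listed options, only Met belongs to this group.

Met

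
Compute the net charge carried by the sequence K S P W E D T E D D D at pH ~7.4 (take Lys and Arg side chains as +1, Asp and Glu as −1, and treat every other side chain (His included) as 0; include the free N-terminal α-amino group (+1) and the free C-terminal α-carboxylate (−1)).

Positive (K, R): K1 → +1.
Negative (D, E): E5, D6, E8, D9, D10, D11 → −6.
The N-terminus (+1) and C-terminus (−1) cancel.
Net charge = (+1) + (−6) = −5.

-5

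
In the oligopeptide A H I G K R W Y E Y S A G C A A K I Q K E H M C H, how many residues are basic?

7

Lysine (K), arginine (R), and histidine (H) have basic, nitrogen-containing side chains.
Matching residues: H2, K5, R6, K17, K20, H22, H25.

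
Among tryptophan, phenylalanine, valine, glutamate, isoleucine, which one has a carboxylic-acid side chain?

glutamate

Only D (aspartate) and E (glutamate) carry a side-chain carboxylic acid.
Of the listed options, only glutamate belongs to this group.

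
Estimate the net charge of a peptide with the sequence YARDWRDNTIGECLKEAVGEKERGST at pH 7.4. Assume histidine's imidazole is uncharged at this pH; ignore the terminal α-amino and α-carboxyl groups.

The side chains ionized at physiological pH are Lys/Arg (+1) and Asp/Glu (−1); with His treated as neutral, nothing else contributes.
Positive (K, R): R3, R6, K15, K21, R23 → +5.
Negative (D, E): D4, D7, E12, E16, E20, E22 → −6.
Net charge = (+5) + (−6) = −1.

-1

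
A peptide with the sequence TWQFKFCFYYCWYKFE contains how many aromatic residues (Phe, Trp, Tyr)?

Matching residues: W2, F4, F6, F8, Y9, Y10, W12, Y13, F15.

9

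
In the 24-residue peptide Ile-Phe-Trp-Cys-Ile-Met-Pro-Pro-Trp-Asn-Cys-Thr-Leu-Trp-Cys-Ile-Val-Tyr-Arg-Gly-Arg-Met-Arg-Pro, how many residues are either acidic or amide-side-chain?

Acidic: D, E. Amide-side-chain: N, Q.
Acidic residues here: none (0).
Amide-side-chain residues here: Asn10 (1).
The two groups share no amino acid, so total = 0 + 1 = 1.

1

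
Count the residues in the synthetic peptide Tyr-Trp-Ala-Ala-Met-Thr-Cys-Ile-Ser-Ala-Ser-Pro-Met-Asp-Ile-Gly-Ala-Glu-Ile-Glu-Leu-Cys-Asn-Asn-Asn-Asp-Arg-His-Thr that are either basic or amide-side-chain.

5

Basic: H, K, R. Amide-side-chain: N, Q.
Basic residues here: Arg27, His28 (2).
Amide-side-chain residues here: Asn23, Asn24, Asn25 (3).
The two groups share no amino acid, so total = 2 + 3 = 5.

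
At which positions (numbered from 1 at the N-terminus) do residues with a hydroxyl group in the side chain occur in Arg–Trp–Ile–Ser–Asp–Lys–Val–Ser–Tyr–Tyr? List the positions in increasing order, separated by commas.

4, 8, 9, 10

Serine (S), threonine (T), and tyrosine (Y) each carry a hydroxyl group on the side chain.
Matching residues: Ser4, Ser8, Tyr9, Tyr10.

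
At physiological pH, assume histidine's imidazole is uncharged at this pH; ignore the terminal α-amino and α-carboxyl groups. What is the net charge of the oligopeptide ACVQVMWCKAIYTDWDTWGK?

Near pH 7.4, K and R contribute +1 each, D and E contribute −1 each, and every other side chain (His included, as stated) is uncharged.
Positive (K, R): K9, K20 → +2.
Negative (D, E): D14, D16 → −2.
Net charge = (+2) + (−2) = 0.

0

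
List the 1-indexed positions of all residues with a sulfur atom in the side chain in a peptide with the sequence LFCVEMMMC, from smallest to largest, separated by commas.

Only Cys (C) and Met (M) have a sulfur atom in the side chain.
Matching residues: C3, M6, M7, M8, C9.

3, 6, 7, 8, 9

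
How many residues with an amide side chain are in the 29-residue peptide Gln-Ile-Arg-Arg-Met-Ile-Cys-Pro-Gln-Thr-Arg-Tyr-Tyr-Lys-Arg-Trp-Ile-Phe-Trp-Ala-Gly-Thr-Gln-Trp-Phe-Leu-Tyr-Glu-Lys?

3

Only N (asparagine) and Q (glutamine) carry a side-chain carboxamide.
Matching residues: Gln1, Gln9, Gln23.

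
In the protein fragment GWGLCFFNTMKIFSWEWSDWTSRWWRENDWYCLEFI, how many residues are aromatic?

The aromatic amino acids are Phe (F, benzyl), Trp (W, indole), and Tyr (Y, phenol).
Matching residues: W2, F6, F7, F13, W15, W17, W20, W24, W25, W30, Y31, F35.

12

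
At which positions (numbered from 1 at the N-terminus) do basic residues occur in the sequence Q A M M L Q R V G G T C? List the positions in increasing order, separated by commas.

The basic amino acids are Lys (K), Arg (R), and His (H).
Matching residues: R7.

7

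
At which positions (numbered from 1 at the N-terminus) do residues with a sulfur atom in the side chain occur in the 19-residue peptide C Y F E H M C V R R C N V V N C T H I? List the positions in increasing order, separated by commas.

The sulfur-bearing residues are cysteine (–SH) and methionine (–S–CH₃).
Matching residues: C1, M6, C7, C11, C16.

1, 6, 7, 11, 16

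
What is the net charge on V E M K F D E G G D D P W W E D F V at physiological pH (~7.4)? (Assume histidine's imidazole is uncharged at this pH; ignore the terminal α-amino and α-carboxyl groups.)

-6

The side chains ionized at physiological pH are Lys/Arg (+1) and Asp/Glu (−1); with His treated as neutral, nothing else contributes.
Positive (K, R): K4 → +1.
Negative (D, E): E2, D6, E7, D10, D11, E15, D16 → −7.
Net charge = (+1) + (−7) = −6.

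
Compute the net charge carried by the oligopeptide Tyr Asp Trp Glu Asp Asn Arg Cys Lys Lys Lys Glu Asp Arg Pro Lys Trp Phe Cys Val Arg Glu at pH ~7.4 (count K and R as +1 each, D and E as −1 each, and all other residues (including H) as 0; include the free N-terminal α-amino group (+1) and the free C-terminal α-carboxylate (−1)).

+1

Positive (K, R): Arg7, Lys9, Lys10, Lys11, Arg14, Lys16, Arg21 → +7.
Negative (D, E): Asp2, Glu4, Asp5, Glu12, Asp13, Glu22 → −6.
The N-terminus (+1) and C-terminus (−1) cancel.
Net charge = (+7) + (−6) = +1.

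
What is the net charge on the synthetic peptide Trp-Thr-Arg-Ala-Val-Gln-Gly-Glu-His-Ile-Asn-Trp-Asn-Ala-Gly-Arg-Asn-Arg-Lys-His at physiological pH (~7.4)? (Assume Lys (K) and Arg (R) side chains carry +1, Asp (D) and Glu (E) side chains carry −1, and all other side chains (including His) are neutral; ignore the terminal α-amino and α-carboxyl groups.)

Positive (K, R): Arg3, Arg16, Arg18, Lys19 → +4.
Negative (D, E): Glu8 → −1.
Net charge = (+4) + (−1) = +3.

+3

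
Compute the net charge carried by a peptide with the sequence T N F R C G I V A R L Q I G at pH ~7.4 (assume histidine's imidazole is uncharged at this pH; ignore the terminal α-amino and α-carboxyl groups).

The side chains ionized at physiological pH are Lys/Arg (+1) and Asp/Glu (−1); with His treated as neutral, nothing else contributes.
Positive (K, R): R4, R10 → +2.
Negative (D, E): none → −0.
Net charge = (+2) + (−0) = +2.

+2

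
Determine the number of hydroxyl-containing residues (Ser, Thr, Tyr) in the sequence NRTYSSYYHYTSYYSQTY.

Matching residues: T3, Y4, S5, S6, Y7, Y8, Y10, T11, S12, Y13, Y14, S15, T17, Y18.

14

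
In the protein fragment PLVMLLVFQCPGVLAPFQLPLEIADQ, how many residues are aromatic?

2

The aromatic amino acids are Phe (F, benzyl), Trp (W, indole), and Tyr (Y, phenol).
Matching residues: F8, F17.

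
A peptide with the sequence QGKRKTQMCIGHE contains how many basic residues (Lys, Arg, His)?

4

Matching residues: K3, R4, K5, H12.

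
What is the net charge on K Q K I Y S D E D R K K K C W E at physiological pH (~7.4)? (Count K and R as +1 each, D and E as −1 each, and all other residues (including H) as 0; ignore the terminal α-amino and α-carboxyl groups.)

+2

Positive (K, R): K1, K3, R10, K11, K12, K13 → +6.
Negative (D, E): D7, E8, D9, E16 → −4.
Net charge = (+6) + (−4) = +2.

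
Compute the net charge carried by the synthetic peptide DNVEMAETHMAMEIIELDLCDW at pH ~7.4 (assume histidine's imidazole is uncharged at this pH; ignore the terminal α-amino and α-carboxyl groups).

Near pH 7.4, K and R contribute +1 each, D and E contribute −1 each, and every other side chain (His included, as stated) is uncharged.
Positive (K, R): none → +0.
Negative (D, E): D1, E4, E7, E13, E16, D18, D21 → −7.
Net charge = (+0) + (−7) = −7.

-7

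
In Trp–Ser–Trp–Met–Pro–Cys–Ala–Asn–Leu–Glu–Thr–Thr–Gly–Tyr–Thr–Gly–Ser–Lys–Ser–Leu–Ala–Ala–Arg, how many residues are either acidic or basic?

3

Acidic: D, E. Basic: H, K, R.
Acidic residues here: Glu10 (1).
Basic residues here: Lys18, Arg23 (2).
The two groups share no amino acid, so total = 1 + 2 = 3.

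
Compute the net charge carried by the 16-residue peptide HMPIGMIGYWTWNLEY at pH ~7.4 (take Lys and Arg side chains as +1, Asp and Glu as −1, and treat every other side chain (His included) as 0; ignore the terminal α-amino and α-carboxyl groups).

-1

Positive (K, R): none → +0.
Negative (D, E): E15 → −1.
Net charge = (+0) + (−1) = −1.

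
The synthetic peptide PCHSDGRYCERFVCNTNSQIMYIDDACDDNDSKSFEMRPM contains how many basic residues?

K, R, and H are the three residues with basic side chains (ε-amine, guanidinium, and imidazole respectively).
Matching residues: H3, R7, R11, K33, R38.

5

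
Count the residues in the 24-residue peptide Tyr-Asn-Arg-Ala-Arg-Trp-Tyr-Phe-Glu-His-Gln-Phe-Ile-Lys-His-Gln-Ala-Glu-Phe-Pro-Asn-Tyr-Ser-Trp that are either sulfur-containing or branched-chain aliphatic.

1

Sulfur-containing: C, M. Branched-chain aliphatic: I, L, V.
Sulfur-containing residues here: none (0).
Branched-chain aliphatic residues here: Ile13 (1).
The two groups share no amino acid, so total = 0 + 1 = 1.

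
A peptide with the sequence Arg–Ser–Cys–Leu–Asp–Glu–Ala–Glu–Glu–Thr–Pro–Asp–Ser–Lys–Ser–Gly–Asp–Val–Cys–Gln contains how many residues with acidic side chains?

6

Only D (aspartate) and E (glutamate) carry a side-chain carboxylic acid.
Matching residues: Asp5, Glu6, Glu8, Glu9, Asp12, Asp17.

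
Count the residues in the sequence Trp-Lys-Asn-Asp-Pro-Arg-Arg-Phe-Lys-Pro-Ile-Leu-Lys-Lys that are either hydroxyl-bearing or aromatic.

Hydroxyl-bearing: S, T, Y. Aromatic: F, W, Y.
Hydroxyl-bearing residues here: none (0).
Aromatic residues here: Trp1, Phe8 (2).
(Y belongs to both groups, but none appear in this sequence.) Total = 0 + 2 = 2.

2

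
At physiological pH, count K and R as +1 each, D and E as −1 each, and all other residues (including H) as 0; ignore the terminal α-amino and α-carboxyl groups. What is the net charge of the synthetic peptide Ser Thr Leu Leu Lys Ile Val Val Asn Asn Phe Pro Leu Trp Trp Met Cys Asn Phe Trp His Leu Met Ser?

+1

Positive (K, R): Lys5 → +1.
Negative (D, E): none → −0.
Net charge = (+1) + (−0) = +1.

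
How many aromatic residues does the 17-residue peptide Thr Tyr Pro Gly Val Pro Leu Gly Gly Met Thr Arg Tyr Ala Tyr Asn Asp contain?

3

Phenylalanine (F), tryptophan (W), and tyrosine (Y) have aromatic ring side chains.
Matching residues: Tyr2, Tyr13, Tyr15.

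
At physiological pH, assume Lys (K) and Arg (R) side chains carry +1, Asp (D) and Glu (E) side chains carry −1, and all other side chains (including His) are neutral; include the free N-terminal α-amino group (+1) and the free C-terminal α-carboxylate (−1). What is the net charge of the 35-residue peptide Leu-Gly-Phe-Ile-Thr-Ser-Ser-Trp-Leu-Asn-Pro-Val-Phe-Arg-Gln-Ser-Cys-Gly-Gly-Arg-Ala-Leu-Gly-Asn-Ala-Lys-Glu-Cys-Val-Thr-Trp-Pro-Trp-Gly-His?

+2

Positive (K, R): Arg14, Arg20, Lys26 → +3.
Negative (D, E): Glu27 → −1.
The N-terminus (+1) and C-terminus (−1) cancel.
Net charge = (+3) + (−1) = +2.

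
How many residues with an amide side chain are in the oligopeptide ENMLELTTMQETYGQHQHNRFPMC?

Asparagine (N) and glutamine (Q) have uncharged amide side chains.
Matching residues: N2, Q10, Q15, Q17, N19.

5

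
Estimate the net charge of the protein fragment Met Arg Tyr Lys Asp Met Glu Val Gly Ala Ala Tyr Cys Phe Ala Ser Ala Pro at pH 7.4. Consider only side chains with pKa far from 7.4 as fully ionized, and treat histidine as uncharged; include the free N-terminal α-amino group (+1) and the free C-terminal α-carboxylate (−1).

0

Near pH 7.4, K and R contribute +1 each, D and E contribute −1 each, and every other side chain (His included, as stated) is uncharged.
Positive (K, R): Arg2, Lys4 → +2.
Negative (D, E): Asp5, Glu7 → −2.
The N-terminus (+1) and C-terminus (−1) cancel.
Net charge = (+2) + (−2) = 0.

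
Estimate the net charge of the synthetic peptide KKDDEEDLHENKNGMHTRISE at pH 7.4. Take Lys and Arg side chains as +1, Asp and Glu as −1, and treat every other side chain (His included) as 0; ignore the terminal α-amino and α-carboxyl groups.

-3

Positive (K, R): K1, K2, K12, R18 → +4.
Negative (D, E): D3, D4, E5, E6, D7, E10, E21 → −7.
Net charge = (+4) + (−7) = −3.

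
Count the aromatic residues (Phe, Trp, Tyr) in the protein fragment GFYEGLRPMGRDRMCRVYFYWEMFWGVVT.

8

Matching residues: F2, Y3, Y18, F19, Y20, W21, F24, W25.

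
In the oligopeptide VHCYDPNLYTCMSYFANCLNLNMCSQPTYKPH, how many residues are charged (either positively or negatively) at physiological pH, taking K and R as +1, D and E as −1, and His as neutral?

2

Charged side chains at pH ~7.4: K, R (positive); D, E (negative).
Matching residues: D5, K30.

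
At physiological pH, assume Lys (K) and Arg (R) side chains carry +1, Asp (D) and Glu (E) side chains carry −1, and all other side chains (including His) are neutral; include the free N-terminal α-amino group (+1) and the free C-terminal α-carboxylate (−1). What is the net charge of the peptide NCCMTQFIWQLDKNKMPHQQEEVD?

-2

Positive (K, R): K13, K15 → +2.
Negative (D, E): D12, E21, E22, D24 → −4.
The N-terminus (+1) and C-terminus (−1) cancel.
Net charge = (+2) + (−4) = −2.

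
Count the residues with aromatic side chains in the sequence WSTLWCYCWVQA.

The aromatic amino acids are Phe (F, benzyl), Trp (W, indole), and Tyr (Y, phenol).
Matching residues: W1, W5, Y7, W9.

4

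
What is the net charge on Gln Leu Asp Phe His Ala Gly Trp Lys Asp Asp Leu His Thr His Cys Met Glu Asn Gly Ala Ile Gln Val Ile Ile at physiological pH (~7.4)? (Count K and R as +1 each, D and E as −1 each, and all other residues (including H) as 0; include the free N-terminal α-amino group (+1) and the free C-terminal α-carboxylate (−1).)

-3

Positive (K, R): Lys9 → +1.
Negative (D, E): Asp3, Asp10, Asp11, Glu18 → −4.
The N-terminus (+1) and C-terminus (−1) cancel.
Net charge = (+1) + (−4) = −3.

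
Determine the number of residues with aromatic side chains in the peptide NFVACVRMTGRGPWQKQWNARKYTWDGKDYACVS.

6

The aromatic amino acids are Phe (F, benzyl), Trp (W, indole), and Tyr (Y, phenol).
Matching residues: F2, W14, W18, Y23, W25, Y30.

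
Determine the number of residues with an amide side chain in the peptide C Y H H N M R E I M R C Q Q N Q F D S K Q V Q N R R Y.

Only N (asparagine) and Q (glutamine) carry a side-chain carboxamide.
Matching residues: N5, Q13, Q14, N15, Q16, Q21, Q23, N24.

8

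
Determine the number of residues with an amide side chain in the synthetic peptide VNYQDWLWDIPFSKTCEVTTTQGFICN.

4

The amide-side-chain residues are Asn (N) and Gln (Q).
Matching residues: N2, Q4, Q22, N27.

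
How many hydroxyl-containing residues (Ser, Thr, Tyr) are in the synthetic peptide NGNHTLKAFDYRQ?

2

Matching residues: T5, Y11.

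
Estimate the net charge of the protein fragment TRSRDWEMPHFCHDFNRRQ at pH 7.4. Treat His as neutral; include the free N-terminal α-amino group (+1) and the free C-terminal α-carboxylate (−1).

+1

Near pH 7.4, K and R contribute +1 each, D and E contribute −1 each, and every other side chain (His included, as stated) is uncharged.
Positive (K, R): R2, R4, R17, R18 → +4.
Negative (D, E): D5, E7, D14 → −3.
The N-terminus (+1) and C-terminus (−1) cancel.
Net charge = (+4) + (−3) = +1.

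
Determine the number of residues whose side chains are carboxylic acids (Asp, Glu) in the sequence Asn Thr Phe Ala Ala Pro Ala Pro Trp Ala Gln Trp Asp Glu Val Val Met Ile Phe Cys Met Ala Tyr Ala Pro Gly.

2

Matching residues: Asp13, Glu14.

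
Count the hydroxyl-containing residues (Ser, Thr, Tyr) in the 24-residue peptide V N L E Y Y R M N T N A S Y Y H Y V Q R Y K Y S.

Matching residues: Y5, Y6, T10, S13, Y14, Y15, Y17, Y21, Y23, S24.

10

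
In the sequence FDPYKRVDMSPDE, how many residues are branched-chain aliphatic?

1

The BCAAs are Val, Leu, and Ile — aliphatic side chains with a branch point.
Matching residues: V7.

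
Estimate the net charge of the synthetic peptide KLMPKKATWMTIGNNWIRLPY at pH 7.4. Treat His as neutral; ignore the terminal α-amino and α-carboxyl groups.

+4

The side chains ionized at physiological pH are Lys/Arg (+1) and Asp/Glu (−1); with His treated as neutral, nothing else contributes.
Positive (K, R): K1, K5, K6, R18 → +4.
Negative (D, E): none → −0.
Net charge = (+4) + (−0) = +4.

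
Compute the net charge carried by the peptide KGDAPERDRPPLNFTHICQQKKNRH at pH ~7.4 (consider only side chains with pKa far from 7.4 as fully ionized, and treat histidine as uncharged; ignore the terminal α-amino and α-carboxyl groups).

The side chains ionized at physiological pH are Lys/Arg (+1) and Asp/Glu (−1); with His treated as neutral, nothing else contributes.
Positive (K, R): K1, R7, R9, K21, K22, R24 → +6.
Negative (D, E): D3, E6, D8 → −3.
Net charge = (+6) + (−3) = +3.

+3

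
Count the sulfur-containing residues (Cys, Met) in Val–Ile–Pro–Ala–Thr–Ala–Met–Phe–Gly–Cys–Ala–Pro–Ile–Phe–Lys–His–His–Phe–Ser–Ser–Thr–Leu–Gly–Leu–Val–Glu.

Matching residues: Met7, Cys10.

2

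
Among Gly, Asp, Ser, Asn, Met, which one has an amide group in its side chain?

Asn

The amide-side-chain residues are Asn (N) and Gln (Q).
Of the listed options, only Asn belongs to this group.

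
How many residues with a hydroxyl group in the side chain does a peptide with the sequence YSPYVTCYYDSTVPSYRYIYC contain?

The –OH-bearing residues are Ser, Thr (aliphatic alcohols), and Tyr (phenol).
Matching residues: Y1, S2, Y4, T6, Y8, Y9, S11, T12, S15, Y16, Y18, Y20.

12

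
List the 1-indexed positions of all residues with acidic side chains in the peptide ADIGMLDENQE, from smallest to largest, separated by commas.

The acidic residues are Asp (D) and Glu (E), whose side chains end in a carboxylate group.
Matching residues: D2, D7, E8, E11.

2, 7, 8, 11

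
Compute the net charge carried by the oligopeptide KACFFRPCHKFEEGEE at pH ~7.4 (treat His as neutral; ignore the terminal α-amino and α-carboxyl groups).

At pH ~7.4 the Lys and Arg side chains are protonated (+1), the Asp and Glu side chains are deprotonated (−1), and with His taken as neutral all other side chains carry no charge.
Positive (K, R): K1, R6, K10 → +3.
Negative (D, E): E12, E13, E15, E16 → −4.
Net charge = (+3) + (−4) = −1.

-1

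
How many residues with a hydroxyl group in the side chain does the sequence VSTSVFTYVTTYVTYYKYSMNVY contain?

The –OH-bearing residues are Ser, Thr (aliphatic alcohols), and Tyr (phenol).
Matching residues: S2, T3, S4, T7, Y8, T10, T11, Y12, T14, Y15, Y16, Y18, S19, Y23.

14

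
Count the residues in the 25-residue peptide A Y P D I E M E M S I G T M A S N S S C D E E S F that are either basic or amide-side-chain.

1

Basic: H, K, R. Amide-side-chain: N, Q.
Basic residues here: none (0).
Amide-side-chain residues here: N17 (1).
The two groups share no amino acid, so total = 0 + 1 = 1.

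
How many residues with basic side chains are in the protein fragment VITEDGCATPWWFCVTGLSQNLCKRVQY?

2

Lysine (K), arginine (R), and histidine (H) have basic, nitrogen-containing side chains.
Matching residues: K24, R25.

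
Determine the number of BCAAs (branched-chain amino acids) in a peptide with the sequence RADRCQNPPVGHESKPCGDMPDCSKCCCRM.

V, L, and I make up the branched-chain aliphatic group.
Matching residues: V10.

1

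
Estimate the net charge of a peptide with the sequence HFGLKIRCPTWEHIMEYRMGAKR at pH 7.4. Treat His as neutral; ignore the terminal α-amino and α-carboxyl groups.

At pH ~7.4 the Lys and Arg side chains are protonated (+1), the Asp and Glu side chains are deprotonated (−1), and with His taken as neutral all other side chains carry no charge.
Positive (K, R): K5, R7, R18, K22, R23 → +5.
Negative (D, E): E12, E16 → −2.
Net charge = (+5) + (−2) = +3.

+3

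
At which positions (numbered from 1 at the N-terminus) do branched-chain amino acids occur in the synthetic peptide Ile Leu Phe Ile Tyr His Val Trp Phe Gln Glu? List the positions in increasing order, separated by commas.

The BCAAs are Val, Leu, and Ile — aliphatic side chains with a branch point.
Matching residues: Ile1, Leu2, Ile4, Val7.

1, 2, 4, 7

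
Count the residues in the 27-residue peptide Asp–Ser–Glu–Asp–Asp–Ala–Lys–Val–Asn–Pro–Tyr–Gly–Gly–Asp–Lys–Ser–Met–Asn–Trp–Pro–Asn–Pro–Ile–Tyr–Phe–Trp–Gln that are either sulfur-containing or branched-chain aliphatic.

3

Sulfur-containing: C, M. Branched-chain aliphatic: I, L, V.
Sulfur-containing residues here: Met17 (1).
Branched-chain aliphatic residues here: Val8, Ile23 (2).
The two groups share no amino acid, so total = 1 + 2 = 3.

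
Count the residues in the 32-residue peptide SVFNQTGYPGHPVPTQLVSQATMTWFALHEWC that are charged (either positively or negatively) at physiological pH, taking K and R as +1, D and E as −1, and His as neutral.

Charged side chains at pH ~7.4: K, R (positive); D, E (negative).
Matching residues: E30.

1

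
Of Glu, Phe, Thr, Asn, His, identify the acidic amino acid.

Glu

Only D (aspartate) and E (glutamate) carry a side-chain carboxylic acid.
Of the listed options, only Glu belongs to this group.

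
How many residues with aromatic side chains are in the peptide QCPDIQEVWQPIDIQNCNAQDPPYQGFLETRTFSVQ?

4

Phenylalanine (F), tryptophan (W), and tyrosine (Y) have aromatic ring side chains.
Matching residues: W9, Y24, F27, F33.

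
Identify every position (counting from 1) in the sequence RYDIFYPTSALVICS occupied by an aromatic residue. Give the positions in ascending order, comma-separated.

2, 5, 6

F, W, and Y each carry an aromatic ring on the side chain.
Matching residues: Y2, F5, Y6.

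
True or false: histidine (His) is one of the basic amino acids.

Lysine (K), arginine (R), and histidine (H) have basic, nitrogen-containing side chains.
Histidine is in this group.

True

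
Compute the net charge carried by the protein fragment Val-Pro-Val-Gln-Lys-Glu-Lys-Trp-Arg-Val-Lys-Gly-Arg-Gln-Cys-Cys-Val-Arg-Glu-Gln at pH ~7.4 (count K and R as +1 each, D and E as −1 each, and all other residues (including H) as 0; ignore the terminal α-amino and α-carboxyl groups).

Positive (K, R): Lys5, Lys7, Arg9, Lys11, Arg13, Arg18 → +6.
Negative (D, E): Glu6, Glu19 → −2.
Net charge = (+6) + (−2) = +4.

+4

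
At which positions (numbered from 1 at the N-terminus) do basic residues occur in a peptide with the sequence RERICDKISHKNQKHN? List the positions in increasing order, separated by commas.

Lysine (K), arginine (R), and histidine (H) have basic, nitrogen-containing side chains.
Matching residues: R1, R3, K7, H10, K11, K14, H15.

1, 3, 7, 10, 11, 14, 15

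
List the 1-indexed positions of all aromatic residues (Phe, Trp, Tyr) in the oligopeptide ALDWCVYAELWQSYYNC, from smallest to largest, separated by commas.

Matching residues: W4, Y7, W11, Y14, Y15.

4, 7, 11, 14, 15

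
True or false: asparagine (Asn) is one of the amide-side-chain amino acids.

True

Only N (asparagine) and Q (glutamine) carry a side-chain carboxamide.
Asparagine is in this group.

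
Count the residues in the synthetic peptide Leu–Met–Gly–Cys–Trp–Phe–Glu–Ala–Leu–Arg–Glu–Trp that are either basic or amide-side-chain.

Basic: H, K, R. Amide-side-chain: N, Q.
Basic residues here: Arg10 (1).
Amide-side-chain residues here: none (0).
The two groups share no amino acid, so total = 1 + 0 = 1.

1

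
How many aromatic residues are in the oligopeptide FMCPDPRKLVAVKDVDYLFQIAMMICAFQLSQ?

4

F, W, and Y each carry an aromatic ring on the side chain.
Matching residues: F1, Y17, F19, F28.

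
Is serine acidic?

The acidic residues are Asp (D) and Glu (E), whose side chains end in a carboxylate group.
Serine is not in this group.

No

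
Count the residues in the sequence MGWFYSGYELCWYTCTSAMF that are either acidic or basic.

Acidic: D, E. Basic: H, K, R.
Acidic residues here: E9 (1).
Basic residues here: none (0).
The two groups share no amino acid, so total = 1 + 0 = 1.

1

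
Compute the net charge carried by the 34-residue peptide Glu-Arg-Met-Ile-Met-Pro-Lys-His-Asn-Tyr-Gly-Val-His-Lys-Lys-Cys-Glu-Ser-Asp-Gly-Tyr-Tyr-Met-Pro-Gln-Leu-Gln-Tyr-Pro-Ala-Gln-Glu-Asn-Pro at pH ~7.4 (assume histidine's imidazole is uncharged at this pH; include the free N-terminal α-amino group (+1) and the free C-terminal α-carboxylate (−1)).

0

Near pH 7.4, K and R contribute +1 each, D and E contribute −1 each, and every other side chain (His included, as stated) is uncharged.
Positive (K, R): Arg2, Lys7, Lys14, Lys15 → +4.
Negative (D, E): Glu1, Glu17, Asp19, Glu32 → −4.
The N-terminus (+1) and C-terminus (−1) cancel.
Net charge = (+4) + (−4) = 0.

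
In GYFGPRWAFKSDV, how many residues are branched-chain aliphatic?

Valine (V), leucine (L), and isoleucine (I) are the branched-chain amino acids.
Matching residues: V13.

1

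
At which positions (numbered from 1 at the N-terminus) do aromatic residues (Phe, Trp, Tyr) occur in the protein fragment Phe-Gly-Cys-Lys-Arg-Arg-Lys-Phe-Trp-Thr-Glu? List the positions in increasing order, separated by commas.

1, 8, 9

Matching residues: Phe1, Phe8, Trp9.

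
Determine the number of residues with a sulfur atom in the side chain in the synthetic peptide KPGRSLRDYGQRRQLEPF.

0

The sulfur-bearing residues are cysteine (–SH) and methionine (–S–CH₃).
None of the 18 residues belong to this group.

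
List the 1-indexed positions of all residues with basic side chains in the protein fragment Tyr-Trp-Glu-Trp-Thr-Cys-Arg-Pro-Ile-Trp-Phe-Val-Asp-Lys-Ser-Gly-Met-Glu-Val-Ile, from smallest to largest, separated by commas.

The basic amino acids are Lys (K), Arg (R), and His (H).
Matching residues: Arg7, Lys14.

7, 14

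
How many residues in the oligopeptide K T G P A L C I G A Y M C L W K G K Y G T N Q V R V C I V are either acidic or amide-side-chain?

2

Acidic: D, E. Amide-side-chain: N, Q.
Acidic residues here: none (0).
Amide-side-chain residues here: N22, Q23 (2).
The two groups share no amino acid, so total = 0 + 2 = 2.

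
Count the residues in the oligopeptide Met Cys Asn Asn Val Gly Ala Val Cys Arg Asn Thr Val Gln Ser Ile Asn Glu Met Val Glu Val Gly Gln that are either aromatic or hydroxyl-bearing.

Aromatic: F, W, Y. Hydroxyl-bearing: S, T, Y.
Aromatic residues here: none (0).
Hydroxyl-bearing residues here: Thr12, Ser15 (2).
(Y belongs to both groups, but none appear in this sequence.) Total = 0 + 2 = 2.

2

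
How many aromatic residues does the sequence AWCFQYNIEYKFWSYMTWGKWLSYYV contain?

11

F, W, and Y each carry an aromatic ring on the side chain.
Matching residues: W2, F4, Y6, Y10, F12, W13, Y15, W18, W21, Y24, Y25.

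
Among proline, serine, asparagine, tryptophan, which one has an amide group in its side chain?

asparagine

Only N (asparagine) and Q (glutamine) carry a side-chain carboxamide.
Of the listed options, only asparagine belongs to this group.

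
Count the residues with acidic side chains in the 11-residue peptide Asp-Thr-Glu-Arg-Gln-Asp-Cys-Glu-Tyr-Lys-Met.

4

The acidic residues are Asp (D) and Glu (E), whose side chains end in a carboxylate group.
Matching residues: Asp1, Glu3, Asp6, Glu8.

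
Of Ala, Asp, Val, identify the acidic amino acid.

The acidic residues are Asp (D) and Glu (E), whose side chains end in a carboxylate group.
Of the listed options, only Asp belongs to this group.

Asp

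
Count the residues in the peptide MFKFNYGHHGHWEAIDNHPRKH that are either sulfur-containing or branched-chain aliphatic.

Sulfur-containing: C, M. Branched-chain aliphatic: I, L, V.
Sulfur-containing residues here: M1 (1).
Branched-chain aliphatic residues here: I15 (1).
The two groups share no amino acid, so total = 1 + 1 = 2.

2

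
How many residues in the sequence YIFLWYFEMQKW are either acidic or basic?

2

Acidic: D, E. Basic: H, K, R.
Acidic residues here: E8 (1).
Basic residues here: K11 (1).
The two groups share no amino acid, so total = 1 + 1 = 2.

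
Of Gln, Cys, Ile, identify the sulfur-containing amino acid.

Cys

Only Cys (C) and Met (M) have a sulfur atom in the side chain.
Of the listed options, only Cys belongs to this group.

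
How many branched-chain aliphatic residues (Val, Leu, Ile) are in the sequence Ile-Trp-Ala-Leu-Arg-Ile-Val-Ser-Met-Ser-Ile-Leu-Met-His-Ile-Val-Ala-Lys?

8

Matching residues: Ile1, Leu4, Ile6, Val7, Ile11, Leu12, Ile15, Val16.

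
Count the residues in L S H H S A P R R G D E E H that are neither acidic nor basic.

6

Acidic: D, E. Basic: K, R, H. All other residues are neither.
Matching residues: L1, S2, S5, A6, P7, G10.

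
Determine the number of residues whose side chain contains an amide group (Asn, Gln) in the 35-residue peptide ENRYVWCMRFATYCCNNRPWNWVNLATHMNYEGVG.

6

Matching residues: N2, N16, N17, N21, N24, N30.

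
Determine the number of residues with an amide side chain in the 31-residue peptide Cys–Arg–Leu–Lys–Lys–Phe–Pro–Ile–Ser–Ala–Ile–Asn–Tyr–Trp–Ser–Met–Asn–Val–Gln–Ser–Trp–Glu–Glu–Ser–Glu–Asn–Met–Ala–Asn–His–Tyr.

5

Asparagine (N) and glutamine (Q) have uncharged amide side chains.
Matching residues: Asn12, Asn17, Gln19, Asn26, Asn29.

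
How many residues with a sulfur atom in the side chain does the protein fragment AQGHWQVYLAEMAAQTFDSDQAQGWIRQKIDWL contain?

Only Cys (C) and Met (M) have a sulfur atom in the side chain.
Matching residues: M12.

1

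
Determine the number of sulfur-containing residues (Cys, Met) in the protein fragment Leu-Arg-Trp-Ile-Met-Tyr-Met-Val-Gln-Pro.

2

Matching residues: Met5, Met7.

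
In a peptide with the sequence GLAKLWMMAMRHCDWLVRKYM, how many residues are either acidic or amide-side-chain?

Acidic: D, E. Amide-side-chain: N, Q.
Acidic residues here: D14 (1).
Amide-side-chain residues here: none (0).
The two groups share no amino acid, so total = 1 + 0 = 1.

1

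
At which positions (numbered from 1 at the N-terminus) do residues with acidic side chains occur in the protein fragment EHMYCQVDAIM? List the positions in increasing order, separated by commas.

1, 8

Aspartate (D) and glutamate (E) have carboxylic-acid side chains and are the acidic amino acids.
Matching residues: E1, D8.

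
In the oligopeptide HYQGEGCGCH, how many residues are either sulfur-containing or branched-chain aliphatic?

Sulfur-containing: C, M. Branched-chain aliphatic: I, L, V.
Sulfur-containing residues here: C7, C9 (2).
Branched-chain aliphatic residues here: none (0).
The two groups share no amino acid, so total = 2 + 0 = 2.

2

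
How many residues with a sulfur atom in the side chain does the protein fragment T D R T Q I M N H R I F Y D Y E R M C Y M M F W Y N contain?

5

Only Cys (C) and Met (M) have a sulfur atom in the side chain.
Matching residues: M7, M18, C19, M21, M22.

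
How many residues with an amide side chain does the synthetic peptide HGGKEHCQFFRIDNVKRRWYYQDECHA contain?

Only N (asparagine) and Q (glutamine) carry a side-chain carboxamide.
Matching residues: Q8, N14, Q22.

3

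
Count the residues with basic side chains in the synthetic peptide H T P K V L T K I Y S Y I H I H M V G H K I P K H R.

Lysine (K), arginine (R), and histidine (H) have basic, nitrogen-containing side chains.
Matching residues: H1, K4, K8, H14, H16, H20, K21, K24, H25, R26.

10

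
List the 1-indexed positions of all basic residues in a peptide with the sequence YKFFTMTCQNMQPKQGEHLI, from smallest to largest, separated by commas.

The basic amino acids are Lys (K), Arg (R), and His (H).
Matching residues: K2, K14, H18.

2, 14, 18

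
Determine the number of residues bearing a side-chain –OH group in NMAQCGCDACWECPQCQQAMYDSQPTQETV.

S, T, and Y are the three residues with a side-chain hydroxyl.
Matching residues: Y21, S23, T26, T29.

4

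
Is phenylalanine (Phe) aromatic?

Yes

The aromatic amino acids are Phe (F, benzyl), Trp (W, indole), and Tyr (Y, phenol).
Phenylalanine is in this group.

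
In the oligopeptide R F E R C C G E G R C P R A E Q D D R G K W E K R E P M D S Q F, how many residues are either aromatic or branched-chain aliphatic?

3

Aromatic: F, W, Y. Branched-chain aliphatic: I, L, V.
Aromatic residues here: F2, W22, F32 (3).
Branched-chain aliphatic residues here: none (0).
The two groups share no amino acid, so total = 3 + 0 = 3.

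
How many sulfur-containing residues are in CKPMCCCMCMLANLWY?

8

The sulfur-bearing residues are cysteine (–SH) and methionine (–S–CH₃).
Matching residues: C1, M4, C5, C6, C7, M8, C9, M10.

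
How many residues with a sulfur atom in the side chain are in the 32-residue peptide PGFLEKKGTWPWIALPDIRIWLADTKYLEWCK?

The sulfur-bearing residues are cysteine (–SH) and methionine (–S–CH₃).
Matching residues: C31.

1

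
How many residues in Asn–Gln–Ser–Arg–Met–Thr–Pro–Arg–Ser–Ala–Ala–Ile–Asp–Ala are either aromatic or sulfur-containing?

Aromatic: F, W, Y. Sulfur-containing: C, M.
Aromatic residues here: none (0).
Sulfur-containing residues here: Met5 (1).
The two groups share no amino acid, so total = 0 + 1 = 1.

1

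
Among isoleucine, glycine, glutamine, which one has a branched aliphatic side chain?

isoleucine

V, L, and I make up the branched-chain aliphatic group.
Of the listed options, only isoleucine belongs to this group.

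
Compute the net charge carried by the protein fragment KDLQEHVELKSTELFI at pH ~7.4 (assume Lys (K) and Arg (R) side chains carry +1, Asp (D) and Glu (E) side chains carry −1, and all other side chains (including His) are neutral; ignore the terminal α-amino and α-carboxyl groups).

-2

Positive (K, R): K1, K10 → +2.
Negative (D, E): D2, E5, E8, E13 → −4.
Net charge = (+2) + (−4) = −2.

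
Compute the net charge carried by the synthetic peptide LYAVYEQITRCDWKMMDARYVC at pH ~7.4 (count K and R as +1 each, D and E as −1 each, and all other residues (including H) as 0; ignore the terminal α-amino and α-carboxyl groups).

Positive (K, R): R10, K14, R19 → +3.
Negative (D, E): E6, D12, D17 → −3.
Net charge = (+3) + (−3) = 0.

0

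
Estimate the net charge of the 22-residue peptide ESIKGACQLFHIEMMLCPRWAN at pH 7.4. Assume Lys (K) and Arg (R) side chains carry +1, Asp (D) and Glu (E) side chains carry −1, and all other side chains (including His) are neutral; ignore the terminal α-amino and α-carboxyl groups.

Positive (K, R): K4, R19 → +2.
Negative (D, E): E1, E13 → −2.
Net charge = (+2) + (−2) = 0.

0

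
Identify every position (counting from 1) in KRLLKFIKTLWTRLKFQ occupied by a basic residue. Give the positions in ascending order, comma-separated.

1, 2, 5, 8, 13, 15

The basic amino acids are Lys (K), Arg (R), and His (H).
Matching residues: K1, R2, K5, K8, R13, K15.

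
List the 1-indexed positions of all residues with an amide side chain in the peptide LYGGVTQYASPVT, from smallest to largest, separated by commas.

7

Asparagine (N) and glutamine (Q) have uncharged amide side chains.
Matching residues: Q7.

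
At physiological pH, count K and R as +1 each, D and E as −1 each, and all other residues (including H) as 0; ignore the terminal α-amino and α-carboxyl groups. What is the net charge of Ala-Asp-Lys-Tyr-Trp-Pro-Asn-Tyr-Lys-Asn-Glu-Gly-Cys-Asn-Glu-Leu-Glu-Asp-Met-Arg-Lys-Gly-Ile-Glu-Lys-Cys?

Positive (K, R): Lys3, Lys9, Arg20, Lys21, Lys25 → +5.
Negative (D, E): Asp2, Glu11, Glu15, Glu17, Asp18, Glu24 → −6.
Net charge = (+5) + (−6) = −1.

-1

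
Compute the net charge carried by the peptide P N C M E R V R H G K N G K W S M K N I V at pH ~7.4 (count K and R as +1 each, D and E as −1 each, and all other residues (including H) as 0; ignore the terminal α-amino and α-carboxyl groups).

Positive (K, R): R6, R8, K11, K14, K18 → +5.
Negative (D, E): E5 → −1.
Net charge = (+5) + (−1) = +4.

+4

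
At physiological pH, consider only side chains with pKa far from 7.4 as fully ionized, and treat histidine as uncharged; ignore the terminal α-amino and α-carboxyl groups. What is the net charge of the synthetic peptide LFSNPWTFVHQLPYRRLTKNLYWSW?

+3

The side chains ionized at physiological pH are Lys/Arg (+1) and Asp/Glu (−1); with His treated as neutral, nothing else contributes.
Positive (K, R): R15, R16, K19 → +3.
Negative (D, E): none → −0.
Net charge = (+3) + (−0) = +3.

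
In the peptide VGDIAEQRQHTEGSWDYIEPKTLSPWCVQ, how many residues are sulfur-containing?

1

The sulfur-bearing residues are cysteine (–SH) and methionine (–S–CH₃).
Matching residues: C27.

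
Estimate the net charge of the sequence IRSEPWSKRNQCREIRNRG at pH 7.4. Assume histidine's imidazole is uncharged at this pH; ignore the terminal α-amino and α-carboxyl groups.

The side chains ionized at physiological pH are Lys/Arg (+1) and Asp/Glu (−1); with His treated as neutral, nothing else contributes.
Positive (K, R): R2, K8, R9, R13, R16, R18 → +6.
Negative (D, E): E4, E14 → −2.
Net charge = (+6) + (−2) = +4.

+4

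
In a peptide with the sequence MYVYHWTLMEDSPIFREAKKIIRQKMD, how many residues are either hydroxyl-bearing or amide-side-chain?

Hydroxyl-bearing: S, T, Y. Amide-side-chain: N, Q.
Hydroxyl-bearing residues here: Y2, Y4, T7, S12 (4).
Amide-side-chain residues here: Q24 (1).
The two groups share no amino acid, so total = 4 + 1 = 5.

5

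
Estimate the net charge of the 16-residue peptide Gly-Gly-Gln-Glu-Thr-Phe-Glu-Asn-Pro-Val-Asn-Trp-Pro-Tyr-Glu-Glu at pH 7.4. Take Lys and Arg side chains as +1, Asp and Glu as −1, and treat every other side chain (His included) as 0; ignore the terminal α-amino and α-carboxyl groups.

Positive (K, R): none → +0.
Negative (D, E): Glu4, Glu7, Glu15, Glu16 → −4.
Net charge = (+0) + (−4) = −4.

-4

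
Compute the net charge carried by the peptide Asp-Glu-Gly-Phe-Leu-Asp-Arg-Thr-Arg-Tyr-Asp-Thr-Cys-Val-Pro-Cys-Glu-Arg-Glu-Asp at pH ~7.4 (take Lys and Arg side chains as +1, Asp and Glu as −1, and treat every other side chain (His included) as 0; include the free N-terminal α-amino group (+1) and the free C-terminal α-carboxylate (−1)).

Positive (K, R): Arg7, Arg9, Arg18 → +3.
Negative (D, E): Asp1, Glu2, Asp6, Asp11, Glu17, Glu19, Asp20 → −7.
The N-terminus (+1) and C-terminus (−1) cancel.
Net charge = (+3) + (−7) = −4.

-4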